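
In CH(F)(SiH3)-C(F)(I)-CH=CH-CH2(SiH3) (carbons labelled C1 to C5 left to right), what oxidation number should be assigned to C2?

+2

Assign +1 per bond to O/N/halogen, −1 per bond to H or an electropositive element, and 0 per bond to carbon.
C2 has one bond to C (0), one bond to C (0), one bond to F (+1), one bond to I (+1).
Oxidation state = 0 + 0 + 1 + 1 = +2.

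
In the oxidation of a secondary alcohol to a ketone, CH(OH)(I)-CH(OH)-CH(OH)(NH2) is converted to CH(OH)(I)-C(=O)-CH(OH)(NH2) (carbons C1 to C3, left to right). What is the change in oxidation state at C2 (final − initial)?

Before: C2 has 2 bonds to C, 1 bond to H, 1 bond to O → oxidation state 0.
After: C2 has 2 bonds to C, 2 bonds to O → oxidation state +2.
Δ = +2 − (0) = +2, so this is an oxidation at C2.

+2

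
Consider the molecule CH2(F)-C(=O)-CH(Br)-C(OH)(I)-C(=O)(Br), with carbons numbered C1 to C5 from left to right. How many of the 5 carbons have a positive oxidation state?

3

Each bond to a more electronegative atom (O, N, halogen) counts +1, each bond to a less electronegative atom (H, metal, B, Si) counts −1, and each C–C bond counts 0. Tallying each carbon:
C1: 1C, 2H, 1F → 0 − 2 + 1 = -1
C2: 2C, 2O → 0 + 2 = +2
C3: 2C, 1H, 1Br → 0 − 1 + 1 = 0
C4: 2C, 1O, 1I → 0 + 1 + 1 = +2
C5: 1C, 2O, 1Br → 0 + 2 + 1 = +3
3 carbons (C2, C4, C5) meet the condition.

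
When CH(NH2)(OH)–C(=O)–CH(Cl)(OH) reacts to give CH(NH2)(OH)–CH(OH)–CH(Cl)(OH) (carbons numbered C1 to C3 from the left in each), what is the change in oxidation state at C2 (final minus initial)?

-2

Before: C2 has 2 bonds to C, 2 bonds to O → oxidation state +2.
After: C2 has 2 bonds to C, 1 bond to H, 1 bond to O → oxidation state 0.
Δ = 0 − (+2) = -2, so this is a reduction at C2.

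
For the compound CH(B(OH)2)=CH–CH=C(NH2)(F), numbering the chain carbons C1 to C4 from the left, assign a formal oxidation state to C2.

C2 has a double bond to C (2×0 = 0), one bond to C (0), one bond to H (-1).
Oxidation state = 0 + 0 − 1 = -1.

-1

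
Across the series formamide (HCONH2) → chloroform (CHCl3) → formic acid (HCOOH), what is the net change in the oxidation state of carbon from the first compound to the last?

0

Carbon oxidation states along the series — formamide: +2, chloroform: +2, formic acid: +2.
Net change = +2 − (+2) = 0.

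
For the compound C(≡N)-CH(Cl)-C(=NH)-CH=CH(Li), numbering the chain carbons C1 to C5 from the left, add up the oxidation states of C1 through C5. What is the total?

+2

Assign +1 per bond to O/N/halogen, −1 per bond to H or an electropositive element, and 0 per bond to carbon. Tallying each carbon:
C1: 1C, 3N → 0 + 3 = +3
C2: 2C, 1H, 1Cl → 0 − 1 + 1 = 0
C3: 2C, 2N → 0 + 2 = +2
C4: 3C, 1H → 0 − 1 = -1
C5: 2C, 1H, 1Li → 0 − 1 − 1 = -2
Sum = +3 + 0 + 2 − 1 − 2 = +2.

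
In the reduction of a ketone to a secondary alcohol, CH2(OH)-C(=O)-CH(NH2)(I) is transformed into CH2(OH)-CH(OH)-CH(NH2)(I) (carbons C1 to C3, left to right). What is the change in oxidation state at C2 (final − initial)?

Before: C2 has 2 bonds to C, 2 bonds to O → oxidation state +2.
After: C2 has 2 bonds to C, 1 bond to H, 1 bond to O → oxidation state 0.
Δ = 0 − (+2) = -2, so this is a reduction at C2.

-2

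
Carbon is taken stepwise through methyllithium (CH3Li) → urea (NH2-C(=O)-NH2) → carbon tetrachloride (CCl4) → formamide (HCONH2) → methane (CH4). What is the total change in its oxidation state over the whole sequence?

0

Carbon oxidation states along the series — methyllithium: -4, urea: +4, carbon tetrachloride: +4, formamide: +2, methane: -4.
Net change = -4 − (-4) = 0.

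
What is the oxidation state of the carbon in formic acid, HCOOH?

Bonds to more-electronegative neighbours contribute +1 each, bonds to H or metals contribute −1 each, and C–C bonds contribute 0.
The carbon has one bond to H (-1), a double bond to O (2×+1 = +2), one bond to O (+1).
Oxidation state = -1 + 2 + 1 = +2.

+2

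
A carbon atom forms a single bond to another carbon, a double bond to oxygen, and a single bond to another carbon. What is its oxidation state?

+2

Assign +1 per bond to O/N/halogen, −1 per bond to H or an electropositive element, and 0 per bond to carbon.
The carbon has one bond to C (0), one bond to C (0), a double bond to O (2×+1 = +2).
Oxidation state = 0 + 0 + 2 = +2.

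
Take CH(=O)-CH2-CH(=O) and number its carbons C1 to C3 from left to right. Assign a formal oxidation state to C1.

C1 has one bond to C (0), a double bond to O (2×+1 = +2), one bond to H (-1).
Oxidation state = 0 + 2 − 1 = +1.

+1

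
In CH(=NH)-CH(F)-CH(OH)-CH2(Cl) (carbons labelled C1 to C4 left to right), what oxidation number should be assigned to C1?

+1

Bonds to more-electronegative neighbours contribute +1 each, bonds to H or metals contribute −1 each, and C–C bonds contribute 0.
C1 has one bond to C (0), a double bond to N (2×+1 = +2), one bond to H (-1).
Oxidation state = 0 + 2 − 1 = +1.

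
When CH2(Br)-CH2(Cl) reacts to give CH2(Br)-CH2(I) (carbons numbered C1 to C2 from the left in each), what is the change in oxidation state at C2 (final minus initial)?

0

Before: C2 has 1 bond to C, 2 bonds to H, 1 bond to Cl → oxidation state -1.
After: C2 has 1 bond to C, 2 bonds to H, 1 bond to I → oxidation state -1.
Δ = -1 − (-1) = 0, so no net redox change at C2.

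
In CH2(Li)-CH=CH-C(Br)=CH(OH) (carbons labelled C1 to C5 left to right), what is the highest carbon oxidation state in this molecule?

Tallying each carbon's bonds:
C1: 1C, 2H, 1Li → 0 − 2 − 1 = -3
C2: 3C, 1H → 0 − 1 = -1
C3: 3C, 1H → 0 − 1 = -1
C4: 3C, 1Br → 0 + 1 = +1
C5: 2C, 1H, 1O → 0 − 1 + 1 = 0
The highest value is +1.

+1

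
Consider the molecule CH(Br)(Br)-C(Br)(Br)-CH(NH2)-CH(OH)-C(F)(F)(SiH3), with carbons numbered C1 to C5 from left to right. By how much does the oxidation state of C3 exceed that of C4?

0

C3: 2C, 1H, 1N → 0 − 1 + 1 = 0
C4: 2C, 1H, 1O → 0 − 1 + 1 = 0
Difference: 0 − (0) = 0.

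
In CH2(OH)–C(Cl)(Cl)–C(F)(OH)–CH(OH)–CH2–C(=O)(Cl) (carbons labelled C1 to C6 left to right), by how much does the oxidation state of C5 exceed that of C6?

-5

C5: 2C, 2H → 0 − 2 = -2
C6: 1C, 2O, 1Cl → 0 + 2 + 1 = +3
Difference: -2 − (+3) = -5.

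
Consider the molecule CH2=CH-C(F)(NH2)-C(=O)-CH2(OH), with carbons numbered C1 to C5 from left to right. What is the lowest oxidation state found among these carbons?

-2

Bonds to more-electronegative neighbours contribute +1 each, bonds to H or metals contribute −1 each, and C–C bonds contribute 0. Tallying each carbon:
C1: 2C, 2H → 0 − 2 = -2
C2: 3C, 1H → 0 − 1 = -1
C3: 2C, 1N, 1F → 0 + 1 + 1 = +2
C4: 2C, 2O → 0 + 2 = +2
C5: 1C, 2H, 1O → 0 − 2 + 1 = -1
The lowest value is -2.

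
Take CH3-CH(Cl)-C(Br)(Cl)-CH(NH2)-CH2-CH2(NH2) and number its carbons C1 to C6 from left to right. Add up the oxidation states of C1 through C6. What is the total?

Tallying each carbon's bonds:
C1: 1C, 3H → 0 − 3 = -3
C2: 2C, 1H, 1Cl → 0 − 1 + 1 = 0
C3: 2C, 1Cl, 1Br → 0 + 1 + 1 = +2
C4: 2C, 1H, 1N → 0 − 1 + 1 = 0
C5: 2C, 2H → 0 − 2 = -2
C6: 1C, 2H, 1N → 0 − 2 + 1 = -1
Sum = -3 + 0 + 2 + 0 − 2 − 1 = -4.

-4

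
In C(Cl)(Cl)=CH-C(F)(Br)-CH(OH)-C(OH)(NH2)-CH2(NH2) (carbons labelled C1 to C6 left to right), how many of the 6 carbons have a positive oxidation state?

3

Tallying each carbon's bonds:
C1: 2C, 2Cl → 0 + 2 = +2
C2: 3C, 1H → 0 − 1 = -1
C3: 2C, 1F, 1Br → 0 + 1 + 1 = +2
C4: 2C, 1H, 1O → 0 − 1 + 1 = 0
C5: 2C, 1O, 1N → 0 + 1 + 1 = +2
C6: 1C, 2H, 1N → 0 − 2 + 1 = -1
3 carbons (C1, C3, C5) meet the condition.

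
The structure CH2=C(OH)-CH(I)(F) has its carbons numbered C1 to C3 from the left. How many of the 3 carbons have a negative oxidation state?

1

Count +1 for every bond to an atom more electronegative than carbon and −1 for every bond to one less electronegative; C–C bonds are 0. Tallying each carbon:
C1: 2C, 2H → 0 − 2 = -2
C2: 3C, 1O → 0 + 1 = +1
C3: 1C, 1H, 1F, 1I → 0 − 1 + 1 + 1 = +1
1 carbon (C1) meets the condition.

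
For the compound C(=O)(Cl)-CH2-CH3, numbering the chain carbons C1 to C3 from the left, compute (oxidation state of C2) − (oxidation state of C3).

+1

C2: 2C, 2H → 0 − 2 = -2
C3: 1C, 3H → 0 − 3 = -3
Difference: -2 − (-3) = +1.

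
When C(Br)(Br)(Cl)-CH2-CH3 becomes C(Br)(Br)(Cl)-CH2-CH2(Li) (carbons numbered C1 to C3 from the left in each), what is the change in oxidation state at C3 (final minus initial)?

Before: C3 has 1 bond to C, 3 bonds to H → oxidation state -3.
After: C3 has 1 bond to C, 2 bonds to H, 1 bond to Li → oxidation state -3.
Δ = -3 − (-3) = 0, so no net redox change at C3.

0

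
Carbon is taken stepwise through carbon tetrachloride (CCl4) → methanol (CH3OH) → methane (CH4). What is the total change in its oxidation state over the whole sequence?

Carbon oxidation states along the series — carbon tetrachloride: +4, methanol: -2, methane: -4.
Net change = -4 − (+4) = -8.

-8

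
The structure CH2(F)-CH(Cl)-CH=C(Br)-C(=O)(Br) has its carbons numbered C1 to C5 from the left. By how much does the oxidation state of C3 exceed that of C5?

-4

C3: 3C, 1H → 0 − 1 = -1
C5: 1C, 2O, 1Br → 0 + 2 + 1 = +3
Difference: -1 − (+3) = -4.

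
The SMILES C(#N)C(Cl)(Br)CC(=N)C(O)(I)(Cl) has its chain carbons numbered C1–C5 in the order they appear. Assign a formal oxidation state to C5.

+3

Each bond to a more electronegative atom (O, N, halogen) counts +1, each bond to a less electronegative atom (H, metal, B, Si) counts −1, and each C–C bond counts 0.
C5 has one bond to C (0), one bond to O (+1), one bond to I (+1), one bond to Cl (+1).
Oxidation state = 0 + 1 + 1 + 1 = +3.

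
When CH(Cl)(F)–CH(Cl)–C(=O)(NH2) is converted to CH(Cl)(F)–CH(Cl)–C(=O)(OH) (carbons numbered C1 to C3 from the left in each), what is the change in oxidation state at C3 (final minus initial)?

0

Before: C3 has 1 bond to C, 2 bonds to O, 1 bond to N → oxidation state +3.
After: C3 has 1 bond to C, 3 bonds to O → oxidation state +3.
Δ = +3 − (+3) = 0, so no net redox change at C3.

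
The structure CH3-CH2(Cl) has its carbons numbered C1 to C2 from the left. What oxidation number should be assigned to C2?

-1

Count +1 for every bond to an atom more electronegative than carbon and −1 for every bond to one less electronegative; C–C bonds are 0.
C2 has one bond to C (0), one bond to Cl (+1), one bond to H (-1), one bond to H (-1).
Oxidation state = 0 + 1 − 1 − 1 = -1.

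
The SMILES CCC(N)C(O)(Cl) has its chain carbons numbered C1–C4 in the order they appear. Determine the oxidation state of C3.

0

Each bond to a more electronegative atom (O, N, halogen) counts +1, each bond to a less electronegative atom (H, metal, B, Si) counts −1, and each C–C bond counts 0.
C3 has one bond to C (0), one bond to C (0), one bond to H (-1), one bond to N (+1).
Oxidation state = 0 + 0 − 1 + 1 = 0.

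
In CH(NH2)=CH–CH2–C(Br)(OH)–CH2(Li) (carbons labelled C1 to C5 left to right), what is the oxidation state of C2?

C2 has a double bond to C (2×0 = 0), one bond to C (0), one bond to H (-1).
Oxidation state = 0 + 0 − 1 = -1.

-1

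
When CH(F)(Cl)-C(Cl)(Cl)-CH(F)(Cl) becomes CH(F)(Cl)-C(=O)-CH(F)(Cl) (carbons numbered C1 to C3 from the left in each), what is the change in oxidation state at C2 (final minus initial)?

Before: C2 has 2 bonds to C, 2 bonds to Cl → oxidation state +2.
After: C2 has 2 bonds to C, 2 bonds to O → oxidation state +2.
Δ = +2 − (+2) = 0, so no net redox change at C2.

0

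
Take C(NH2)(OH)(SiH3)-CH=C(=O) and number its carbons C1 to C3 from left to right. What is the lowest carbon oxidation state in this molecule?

Tallying each carbon's bonds:
C1: 1C, 1O, 1N, 1Si → 0 + 1 + 1 − 1 = +1
C2: 3C, 1H → 0 − 1 = -1
C3: 2C, 2O → 0 + 2 = +2
The lowest value is -1.

-1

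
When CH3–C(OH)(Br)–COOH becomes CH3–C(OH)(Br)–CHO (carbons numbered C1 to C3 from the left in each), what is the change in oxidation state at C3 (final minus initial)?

Before: C3 has 1 bond to C, 3 bonds to O → oxidation state +3.
After: C3 has 1 bond to C, 1 bond to H, 2 bonds to O → oxidation state +1.
Δ = +1 − (+3) = -2, so this is a reduction at C3.

-2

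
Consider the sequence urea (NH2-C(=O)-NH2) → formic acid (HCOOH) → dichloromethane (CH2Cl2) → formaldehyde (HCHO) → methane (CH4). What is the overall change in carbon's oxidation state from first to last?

-8

Carbon oxidation states along the series — urea: +4, formic acid: +2, dichloromethane: 0, formaldehyde: 0, methane: -4.
Net change = -4 − (+4) = -8.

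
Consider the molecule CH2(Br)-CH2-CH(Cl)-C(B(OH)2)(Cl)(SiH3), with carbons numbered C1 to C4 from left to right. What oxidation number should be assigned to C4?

-1

C4 has one bond to C (0), one bond to B (-1), one bond to Cl (+1), one bond to Si (-1).
Oxidation state = 0 − 1 + 1 − 1 = -1.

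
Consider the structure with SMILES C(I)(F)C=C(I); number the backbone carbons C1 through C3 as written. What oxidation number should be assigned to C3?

0

C3 has a double bond to C (2×0 = 0), one bond to H (-1), one bond to I (+1).
Oxidation state = 0 − 1 + 1 = 0.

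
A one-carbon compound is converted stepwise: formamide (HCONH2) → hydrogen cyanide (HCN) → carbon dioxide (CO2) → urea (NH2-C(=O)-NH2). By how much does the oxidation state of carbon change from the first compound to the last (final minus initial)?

+2

Carbon oxidation states along the series — formamide: +2, hydrogen cyanide: +2, carbon dioxide: +4, urea: +4.
Net change = +4 − (+2) = +2.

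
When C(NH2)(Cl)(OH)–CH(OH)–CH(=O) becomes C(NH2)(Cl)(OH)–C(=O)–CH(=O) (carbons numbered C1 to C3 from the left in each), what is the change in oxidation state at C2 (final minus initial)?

+2

Before: C2 has 2 bonds to C, 1 bond to H, 1 bond to O → oxidation state 0.
After: C2 has 2 bonds to C, 2 bonds to O → oxidation state +2.
Δ = +2 − (0) = +2, so this is an oxidation at C2.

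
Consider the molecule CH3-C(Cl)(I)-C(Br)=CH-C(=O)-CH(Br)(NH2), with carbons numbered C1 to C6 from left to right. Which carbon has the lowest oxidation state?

Tallying each carbon's bonds:
C1: 1C, 3H → 0 − 3 = -3
C2: 2C, 1Cl, 1I → 0 + 1 + 1 = +2
C3: 3C, 1Br → 0 + 1 = +1
C4: 3C, 1H → 0 − 1 = -1
C5: 2C, 2O → 0 + 2 = +2
C6: 1C, 1H, 1N, 1Br → 0 − 1 + 1 + 1 = +1
The most reduced carbon is C1 at -3.

C1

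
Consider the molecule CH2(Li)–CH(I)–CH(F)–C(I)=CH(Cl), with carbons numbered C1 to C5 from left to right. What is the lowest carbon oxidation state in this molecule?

-3

Each bond to a more electronegative atom (O, N, halogen) counts +1, each bond to a less electronegative atom (H, metal, B, Si) counts −1, and each C–C bond counts 0. Tallying each carbon:
C1: 1C, 2H, 1Li → 0 − 2 − 1 = -3
C2: 2C, 1H, 1I → 0 − 1 + 1 = 0
C3: 2C, 1H, 1F → 0 − 1 + 1 = 0
C4: 3C, 1I → 0 + 1 = +1
C5: 2C, 1H, 1Cl → 0 − 1 + 1 = 0
The lowest value is -3.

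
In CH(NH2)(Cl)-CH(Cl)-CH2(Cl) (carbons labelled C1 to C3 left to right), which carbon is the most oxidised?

C1

Count +1 for every bond to an atom more electronegative than carbon and −1 for every bond to one less electronegative; C–C bonds are 0. Tallying each carbon:
C1: 1C, 1H, 1N, 1Cl → 0 − 1 + 1 + 1 = +1
C2: 2C, 1H, 1Cl → 0 − 1 + 1 = 0
C3: 1C, 2H, 1Cl → 0 − 2 + 1 = -1
The most oxidised carbon is C1 at +1.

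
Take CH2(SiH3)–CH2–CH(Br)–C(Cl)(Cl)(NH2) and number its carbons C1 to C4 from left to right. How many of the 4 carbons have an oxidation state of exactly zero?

Tallying each carbon's bonds:
C1: 1C, 2H, 1Si → 0 − 2 − 1 = -3
C2: 2C, 2H → 0 − 2 = -2
C3: 2C, 1H, 1Br → 0 − 1 + 1 = 0
C4: 1C, 1N, 2Cl → 0 + 1 + 2 = +3
1 carbon (C3) meets the condition.

1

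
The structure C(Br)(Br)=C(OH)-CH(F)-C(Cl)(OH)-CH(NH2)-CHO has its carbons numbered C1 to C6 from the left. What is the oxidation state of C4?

+2

C4 has one bond to C (0), one bond to C (0), one bond to Cl (+1), one bond to O (+1).
Oxidation state = 0 + 0 + 1 + 1 = +2.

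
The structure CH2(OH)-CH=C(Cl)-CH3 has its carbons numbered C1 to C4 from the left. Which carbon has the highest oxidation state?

Bonds to more-electronegative neighbours contribute +1 each, bonds to H or metals contribute −1 each, and C–C bonds contribute 0. Tallying each carbon:
C1: 1C, 2H, 1O → 0 − 2 + 1 = -1
C2: 3C, 1H → 0 − 1 = -1
C3: 3C, 1Cl → 0 + 1 = +1
C4: 1C, 3H → 0 − 3 = -3
The most oxidised carbon is C3 at +1.

C3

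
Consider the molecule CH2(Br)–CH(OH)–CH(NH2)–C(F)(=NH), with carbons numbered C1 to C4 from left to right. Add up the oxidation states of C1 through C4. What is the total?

Assign +1 per bond to O/N/halogen, −1 per bond to H or an electropositive element, and 0 per bond to carbon. Tallying each carbon:
C1: 1C, 2H, 1Br → 0 − 2 + 1 = -1
C2: 2C, 1H, 1O → 0 − 1 + 1 = 0
C3: 2C, 1H, 1N → 0 − 1 + 1 = 0
C4: 1C, 2N, 1F → 0 + 2 + 1 = +3
Sum = -1 + 0 + 0 + 3 = +2.

+2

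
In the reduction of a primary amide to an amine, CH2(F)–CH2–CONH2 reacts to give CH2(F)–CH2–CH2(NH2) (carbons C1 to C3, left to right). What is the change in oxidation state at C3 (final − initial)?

Before: C3 has 1 bond to C, 2 bonds to O, 1 bond to N → oxidation state +3.
After: C3 has 1 bond to C, 2 bonds to H, 1 bond to N → oxidation state -1.
Δ = -1 − (+3) = -4, so this is a reduction at C3.

-4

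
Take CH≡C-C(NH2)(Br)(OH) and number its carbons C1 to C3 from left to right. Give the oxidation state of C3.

+3

C3 has one bond to C (0), one bond to N (+1), one bond to Br (+1), one bond to O (+1).
Oxidation state = 0 + 1 + 1 + 1 = +3.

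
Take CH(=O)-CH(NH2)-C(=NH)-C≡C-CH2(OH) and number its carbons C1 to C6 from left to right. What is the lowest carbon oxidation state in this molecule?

Tallying each carbon's bonds:
C1: 1C, 1H, 2O → 0 − 1 + 2 = +1
C2: 2C, 1H, 1N → 0 − 1 + 1 = 0
C3: 2C, 2N → 0 + 2 = +2
C4: 4C → 0 = 0
C5: 4C → 0 = 0
C6: 1C, 2H, 1O → 0 − 2 + 1 = -1
The lowest value is -1.

-1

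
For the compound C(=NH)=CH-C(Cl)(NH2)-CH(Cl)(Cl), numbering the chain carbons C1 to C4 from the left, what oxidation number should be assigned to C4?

Count +1 for every bond to an atom more electronegative than carbon and −1 for every bond to one less electronegative; C–C bonds are 0.
C4 has one bond to C (0), one bond to Cl (+1), one bond to H (-1), one bond to Cl (+1).
Oxidation state = 0 + 1 − 1 + 1 = +1.

+1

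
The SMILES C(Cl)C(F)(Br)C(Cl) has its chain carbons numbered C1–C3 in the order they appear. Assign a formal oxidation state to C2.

+2

C2 has one bond to C (0), one bond to C (0), one bond to F (+1), one bond to Br (+1).
Oxidation state = 0 + 0 + 1 + 1 = +2.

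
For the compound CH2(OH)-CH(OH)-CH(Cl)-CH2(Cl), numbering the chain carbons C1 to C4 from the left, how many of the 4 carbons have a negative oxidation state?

Tallying each carbon's bonds:
C1: 1C, 2H, 1O → 0 − 2 + 1 = -1
C2: 2C, 1H, 1O → 0 − 1 + 1 = 0
C3: 2C, 1H, 1Cl → 0 − 1 + 1 = 0
C4: 1C, 2H, 1Cl → 0 − 2 + 1 = -1
2 carbons (C1, C4) meet the condition.

2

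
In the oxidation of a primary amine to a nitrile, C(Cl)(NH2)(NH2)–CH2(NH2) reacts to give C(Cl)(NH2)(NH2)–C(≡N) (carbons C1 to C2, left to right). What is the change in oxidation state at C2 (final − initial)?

+4

Before: C2 has 1 bond to C, 2 bonds to H, 1 bond to N → oxidation state -1.
After: C2 has 1 bond to C, 3 bonds to N → oxidation state +3.
Δ = +3 − (-1) = +4, so this is an oxidation at C2.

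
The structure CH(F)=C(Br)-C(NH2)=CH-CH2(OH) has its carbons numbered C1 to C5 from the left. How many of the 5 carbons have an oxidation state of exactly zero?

Tallying each carbon's bonds:
C1: 2C, 1H, 1F → 0 − 1 + 1 = 0
C2: 3C, 1Br → 0 + 1 = +1
C3: 3C, 1N → 0 + 1 = +1
C4: 3C, 1H → 0 − 1 = -1
C5: 1C, 2H, 1O → 0 − 2 + 1 = -1
1 carbon (C1) meets the condition.

1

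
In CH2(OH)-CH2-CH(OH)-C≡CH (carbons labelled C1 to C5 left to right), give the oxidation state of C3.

Bonds to more-electronegative neighbours contribute +1 each, bonds to H or metals contribute −1 each, and C–C bonds contribute 0.
C3 has one bond to C (0), one bond to C (0), one bond to H (-1), one bond to O (+1).
Oxidation state = 0 + 0 − 1 + 1 = 0.

0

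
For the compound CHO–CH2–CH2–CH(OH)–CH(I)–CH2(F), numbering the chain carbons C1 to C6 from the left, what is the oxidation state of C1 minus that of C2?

+3

C1: 1C, 1H, 2O → 0 − 1 + 2 = +1
C2: 2C, 2H → 0 − 2 = -2
Difference: +1 − (-2) = +3.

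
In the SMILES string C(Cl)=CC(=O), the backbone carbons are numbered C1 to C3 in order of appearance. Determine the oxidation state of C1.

C1 has a double bond to C (2×0 = 0), one bond to H (-1), one bond to Cl (+1).
Oxidation state = 0 − 1 + 1 = 0.

0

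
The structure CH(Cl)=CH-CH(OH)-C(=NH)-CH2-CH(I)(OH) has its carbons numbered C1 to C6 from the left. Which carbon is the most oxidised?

Tallying each carbon's bonds:
C1: 2C, 1H, 1Cl → 0 − 1 + 1 = 0
C2: 3C, 1H → 0 − 1 = -1
C3: 2C, 1H, 1O → 0 − 1 + 1 = 0
C4: 2C, 2N → 0 + 2 = +2
C5: 2C, 2H → 0 − 2 = -2
C6: 1C, 1H, 1O, 1I → 0 − 1 + 1 + 1 = +1
The most oxidised carbon is C4 at +2.

C4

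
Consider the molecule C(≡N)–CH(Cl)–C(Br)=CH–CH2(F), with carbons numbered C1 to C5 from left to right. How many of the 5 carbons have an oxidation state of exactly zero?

1

Tallying each carbon's bonds:
C1: 1C, 3N → 0 + 3 = +3
C2: 2C, 1H, 1Cl → 0 − 1 + 1 = 0
C3: 3C, 1Br → 0 + 1 = +1
C4: 3C, 1H → 0 − 1 = -1
C5: 1C, 2H, 1F → 0 − 2 + 1 = -1
1 carbon (C2) meets the condition.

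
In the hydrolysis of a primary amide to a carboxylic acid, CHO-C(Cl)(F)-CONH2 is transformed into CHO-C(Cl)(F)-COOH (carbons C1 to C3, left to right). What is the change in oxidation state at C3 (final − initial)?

0

Before: C3 has 1 bond to C, 2 bonds to O, 1 bond to N → oxidation state +3.
After: C3 has 1 bond to C, 3 bonds to O → oxidation state +3.
Δ = +3 − (+3) = 0, so no net redox change at C3.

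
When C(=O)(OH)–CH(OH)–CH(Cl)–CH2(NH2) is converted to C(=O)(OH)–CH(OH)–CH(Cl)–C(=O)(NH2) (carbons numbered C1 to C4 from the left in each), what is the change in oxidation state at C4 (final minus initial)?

Before: C4 has 1 bond to C, 2 bonds to H, 1 bond to N → oxidation state -1.
After: C4 has 1 bond to C, 2 bonds to O, 1 bond to N → oxidation state +3.
Δ = +3 − (-1) = +4, so this is an oxidation at C4.

+4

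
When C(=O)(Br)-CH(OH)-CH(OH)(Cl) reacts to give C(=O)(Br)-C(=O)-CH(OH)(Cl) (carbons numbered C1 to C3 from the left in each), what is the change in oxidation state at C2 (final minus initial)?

+2

Before: C2 has 2 bonds to C, 1 bond to H, 1 bond to O → oxidation state 0.
After: C2 has 2 bonds to C, 2 bonds to O → oxidation state +2.
Δ = +2 − (0) = +2, so this is an oxidation at C2.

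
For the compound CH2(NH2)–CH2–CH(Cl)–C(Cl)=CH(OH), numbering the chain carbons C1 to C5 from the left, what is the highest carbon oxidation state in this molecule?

+1

Tallying each carbon's bonds:
C1: 1C, 2H, 1N → 0 − 2 + 1 = -1
C2: 2C, 2H → 0 − 2 = -2
C3: 2C, 1H, 1Cl → 0 − 1 + 1 = 0
C4: 3C, 1Cl → 0 + 1 = +1
C5: 2C, 1H, 1O → 0 − 1 + 1 = 0
The highest value is +1.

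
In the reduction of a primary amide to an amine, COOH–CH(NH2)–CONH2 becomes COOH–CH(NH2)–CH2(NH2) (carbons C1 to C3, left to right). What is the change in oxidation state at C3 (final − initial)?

Before: C3 has 1 bond to C, 2 bonds to O, 1 bond to N → oxidation state +3.
After: C3 has 1 bond to C, 2 bonds to H, 1 bond to N → oxidation state -1.
Δ = -1 − (+3) = -4, so this is a reduction at C3.

-4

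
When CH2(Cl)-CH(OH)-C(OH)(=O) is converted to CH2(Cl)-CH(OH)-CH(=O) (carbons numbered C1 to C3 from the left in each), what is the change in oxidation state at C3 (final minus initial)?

Before: C3 has 1 bond to C, 3 bonds to O → oxidation state +3.
After: C3 has 1 bond to C, 1 bond to H, 2 bonds to O → oxidation state +1.
Δ = +1 − (+3) = -2, so this is a reduction at C3.

-2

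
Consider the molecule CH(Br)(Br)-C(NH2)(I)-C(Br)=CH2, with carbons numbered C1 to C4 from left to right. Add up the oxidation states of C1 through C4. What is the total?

Tallying each carbon's bonds:
C1: 1C, 1H, 2Br → 0 − 1 + 2 = +1
C2: 2C, 1N, 1I → 0 + 1 + 1 = +2
C3: 3C, 1Br → 0 + 1 = +1
C4: 2C, 2H → 0 − 2 = -2
Sum = +1 + 2 + 1 − 2 = +2.

+2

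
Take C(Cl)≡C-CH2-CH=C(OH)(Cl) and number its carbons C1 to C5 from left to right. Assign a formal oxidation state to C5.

+2

C5 has a double bond to C (2×0 = 0), one bond to O (+1), one bond to Cl (+1).
Oxidation state = 0 + 1 + 1 = +2.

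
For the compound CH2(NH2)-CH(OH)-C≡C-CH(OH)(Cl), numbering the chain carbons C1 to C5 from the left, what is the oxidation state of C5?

+1

C5 has one bond to C (0), one bond to H (-1), one bond to O (+1), one bond to Cl (+1).
Oxidation state = 0 − 1 + 1 + 1 = +1.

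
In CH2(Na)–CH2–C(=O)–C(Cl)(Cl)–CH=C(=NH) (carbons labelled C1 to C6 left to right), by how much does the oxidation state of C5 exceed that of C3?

C5: 3C, 1H → 0 − 1 = -1
C3: 2C, 2O → 0 + 2 = +2
Difference: -1 − (+2) = -3.

-3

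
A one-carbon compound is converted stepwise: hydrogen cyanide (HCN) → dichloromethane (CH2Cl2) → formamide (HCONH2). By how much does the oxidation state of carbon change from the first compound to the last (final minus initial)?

Carbon oxidation states along the series — hydrogen cyanide: +2, dichloromethane: 0, formamide: +2.
Net change = +2 − (+2) = 0.

0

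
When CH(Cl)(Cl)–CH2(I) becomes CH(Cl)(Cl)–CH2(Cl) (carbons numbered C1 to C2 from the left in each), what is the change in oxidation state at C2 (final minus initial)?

0

Before: C2 has 1 bond to C, 2 bonds to H, 1 bond to I → oxidation state -1.
After: C2 has 1 bond to C, 2 bonds to H, 1 bond to Cl → oxidation state -1.
Δ = -1 − (-1) = 0, so no net redox change at C2.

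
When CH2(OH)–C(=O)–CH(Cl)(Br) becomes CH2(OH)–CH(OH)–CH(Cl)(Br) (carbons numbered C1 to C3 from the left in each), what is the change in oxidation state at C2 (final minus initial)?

Before: C2 has 2 bonds to C, 2 bonds to O → oxidation state +2.
After: C2 has 2 bonds to C, 1 bond to H, 1 bond to O → oxidation state 0.
Δ = 0 − (+2) = -2, so this is a reduction at C2.

-2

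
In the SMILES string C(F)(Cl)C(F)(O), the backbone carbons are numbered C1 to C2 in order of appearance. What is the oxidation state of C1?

+1

Assign +1 per bond to O/N/halogen, −1 per bond to H or an electropositive element, and 0 per bond to carbon.
C1 has one bond to C (0), one bond to F (+1), one bond to Cl (+1), one bond to H (-1).
Oxidation state = 0 + 1 + 1 − 1 = +1.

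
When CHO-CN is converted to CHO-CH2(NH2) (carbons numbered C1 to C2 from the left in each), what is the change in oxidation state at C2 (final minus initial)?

-4

Before: C2 has 1 bond to C, 3 bonds to N → oxidation state +3.
After: C2 has 1 bond to C, 2 bonds to H, 1 bond to N → oxidation state -1.
Δ = -1 − (+3) = -4, so this is a reduction at C2.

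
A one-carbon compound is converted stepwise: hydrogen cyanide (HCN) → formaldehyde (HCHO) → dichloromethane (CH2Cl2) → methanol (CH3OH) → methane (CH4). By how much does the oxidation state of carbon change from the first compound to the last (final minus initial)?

Carbon oxidation states along the series — hydrogen cyanide: +2, formaldehyde: 0, dichloromethane: 0, methanol: -2, methane: -4.
Net change = -4 − (+2) = -6.

-6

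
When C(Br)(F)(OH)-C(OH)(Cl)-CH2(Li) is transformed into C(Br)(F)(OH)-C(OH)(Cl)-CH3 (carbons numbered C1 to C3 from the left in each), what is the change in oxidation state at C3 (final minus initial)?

Before: C3 has 1 bond to C, 2 bonds to H, 1 bond to Li → oxidation state -3.
After: C3 has 1 bond to C, 3 bonds to H → oxidation state -3.
Δ = -3 − (-3) = 0, so no net redox change at C3.

0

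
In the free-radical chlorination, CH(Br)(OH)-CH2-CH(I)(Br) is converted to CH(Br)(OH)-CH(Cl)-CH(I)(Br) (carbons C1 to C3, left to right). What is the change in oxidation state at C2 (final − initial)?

+2

Before: C2 has 2 bonds to C, 2 bonds to H → oxidation state -2.
After: C2 has 2 bonds to C, 1 bond to H, 1 bond to Cl → oxidation state 0.
Δ = 0 − (-2) = +2, so this is an oxidation at C2.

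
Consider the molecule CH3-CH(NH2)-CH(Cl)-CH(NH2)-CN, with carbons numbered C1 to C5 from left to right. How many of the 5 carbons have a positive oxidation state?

1

Bonds to more-electronegative neighbours contribute +1 each, bonds to H or metals contribute −1 each, and C–C bonds contribute 0. Tallying each carbon:
C1: 1C, 3H → 0 − 3 = -3
C2: 2C, 1H, 1N → 0 − 1 + 1 = 0
C3: 2C, 1H, 1Cl → 0 − 1 + 1 = 0
C4: 2C, 1H, 1N → 0 − 1 + 1 = 0
C5: 1C, 3N → 0 + 3 = +3
1 carbon (C5) meets the condition.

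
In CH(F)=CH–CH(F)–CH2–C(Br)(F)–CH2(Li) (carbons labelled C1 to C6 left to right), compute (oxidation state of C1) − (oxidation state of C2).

C1: 2C, 1H, 1F → 0 − 1 + 1 = 0
C2: 3C, 1H → 0 − 1 = -1
Difference: 0 − (-1) = +1.

+1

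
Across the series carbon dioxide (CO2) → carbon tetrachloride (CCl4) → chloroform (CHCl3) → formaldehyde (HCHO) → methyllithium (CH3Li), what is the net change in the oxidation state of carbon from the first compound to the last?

Carbon oxidation states along the series — carbon dioxide: +4, carbon tetrachloride: +4, chloroform: +2, formaldehyde: 0, methyllithium: -4.
Net change = -4 − (+4) = -8.

-8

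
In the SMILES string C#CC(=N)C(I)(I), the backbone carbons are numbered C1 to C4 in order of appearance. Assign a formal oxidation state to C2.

0

Assign +1 per bond to O/N/halogen, −1 per bond to H or an electropositive element, and 0 per bond to carbon.
C2 has a triple bond to C (3×0 = 0), one bond to C (0).
Oxidation state = 0 + 0 = 0.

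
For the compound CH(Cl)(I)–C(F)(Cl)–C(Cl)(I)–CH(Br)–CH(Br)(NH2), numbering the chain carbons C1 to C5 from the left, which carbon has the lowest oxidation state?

Assign +1 per bond to O/N/halogen, −1 per bond to H or an electropositive element, and 0 per bond to carbon. Tallying each carbon:
C1: 1C, 1H, 1Cl, 1I → 0 − 1 + 1 + 1 = +1
C2: 2C, 1F, 1Cl → 0 + 1 + 1 = +2
C3: 2C, 1Cl, 1I → 0 + 1 + 1 = +2
C4: 2C, 1H, 1Br → 0 − 1 + 1 = 0
C5: 1C, 1H, 1N, 1Br → 0 − 1 + 1 + 1 = +1
The most reduced carbon is C4 at 0.

C4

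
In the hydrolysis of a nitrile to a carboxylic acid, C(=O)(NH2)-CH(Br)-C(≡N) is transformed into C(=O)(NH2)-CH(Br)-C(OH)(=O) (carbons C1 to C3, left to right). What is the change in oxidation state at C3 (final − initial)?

Before: C3 has 1 bond to C, 3 bonds to N → oxidation state +3.
After: C3 has 1 bond to C, 3 bonds to O → oxidation state +3.
Δ = +3 − (+3) = 0, so no net redox change at C3.

0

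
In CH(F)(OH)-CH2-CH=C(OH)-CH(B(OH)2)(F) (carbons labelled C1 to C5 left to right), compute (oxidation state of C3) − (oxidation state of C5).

0

C3: 3C, 1H → 0 − 1 = -1
C5: 1C, 1H, 1F, 1B → 0 − 1 + 1 − 1 = -1
Difference: -1 − (-1) = 0.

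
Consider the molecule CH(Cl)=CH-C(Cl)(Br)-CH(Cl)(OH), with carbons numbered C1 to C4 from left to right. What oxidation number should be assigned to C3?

Assign +1 per bond to O/N/halogen, −1 per bond to H or an electropositive element, and 0 per bond to carbon.
C3 has one bond to C (0), one bond to C (0), one bond to Cl (+1), one bond to Br (+1).
Oxidation state = 0 + 0 + 1 + 1 = +2.

+2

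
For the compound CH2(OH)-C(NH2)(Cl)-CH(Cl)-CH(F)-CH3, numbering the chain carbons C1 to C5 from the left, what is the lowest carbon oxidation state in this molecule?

-3

Count +1 for every bond to an atom more electronegative than carbon and −1 for every bond to one less electronegative; C–C bonds are 0. Tallying each carbon:
C1: 1C, 2H, 1O → 0 − 2 + 1 = -1
C2: 2C, 1N, 1Cl → 0 + 1 + 1 = +2
C3: 2C, 1H, 1Cl → 0 − 1 + 1 = 0
C4: 2C, 1H, 1F → 0 − 1 + 1 = 0
C5: 1C, 3H → 0 − 3 = -3
The lowest value is -3.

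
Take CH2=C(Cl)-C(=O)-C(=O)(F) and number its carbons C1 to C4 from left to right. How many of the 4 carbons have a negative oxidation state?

1

Tallying each carbon's bonds:
C1: 2C, 2H → 0 − 2 = -2
C2: 3C, 1Cl → 0 + 1 = +1
C3: 2C, 2O → 0 + 2 = +2
C4: 1C, 2O, 1F → 0 + 2 + 1 = +3
1 carbon (C1) meets the condition.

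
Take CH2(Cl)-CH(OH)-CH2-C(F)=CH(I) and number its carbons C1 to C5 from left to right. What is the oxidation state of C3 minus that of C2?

C3: 2C, 2H → 0 − 2 = -2
C2: 2C, 1H, 1O → 0 − 1 + 1 = 0
Difference: -2 − (0) = -2.

-2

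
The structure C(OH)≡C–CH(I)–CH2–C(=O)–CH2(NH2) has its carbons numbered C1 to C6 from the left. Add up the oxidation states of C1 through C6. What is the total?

0

Count +1 for every bond to an atom more electronegative than carbon and −1 for every bond to one less electronegative; C–C bonds are 0. Tallying each carbon:
C1: 3C, 1O → 0 + 1 = +1
C2: 4C → 0 = 0
C3: 2C, 1H, 1I → 0 − 1 + 1 = 0
C4: 2C, 2H → 0 − 2 = -2
C5: 2C, 2O → 0 + 2 = +2
C6: 1C, 2H, 1N → 0 − 2 + 1 = -1
Sum = +1 + 0 + 0 − 2 + 2 − 1 = 0.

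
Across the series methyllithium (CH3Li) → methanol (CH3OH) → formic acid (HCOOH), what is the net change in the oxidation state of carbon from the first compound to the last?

+6

Carbon oxidation states along the series — methyllithium: -4, methanol: -2, formic acid: +2.
Net change = +2 − (-4) = +6.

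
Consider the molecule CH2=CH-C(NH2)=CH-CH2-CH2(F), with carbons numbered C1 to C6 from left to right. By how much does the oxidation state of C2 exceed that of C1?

C2: 3C, 1H → 0 − 1 = -1
C1: 2C, 2H → 0 − 2 = -2
Difference: -1 − (-2) = +1.

+1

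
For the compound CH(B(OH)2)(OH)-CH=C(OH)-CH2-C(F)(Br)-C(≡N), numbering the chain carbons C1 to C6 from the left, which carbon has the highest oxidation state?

C6

Tallying each carbon's bonds:
C1: 1C, 1H, 1O, 1B → 0 − 1 + 1 − 1 = -1
C2: 3C, 1H → 0 − 1 = -1
C3: 3C, 1O → 0 + 1 = +1
C4: 2C, 2H → 0 − 2 = -2
C5: 2C, 1F, 1Br → 0 + 1 + 1 = +2
C6: 1C, 3N → 0 + 3 = +3
The most oxidised carbon is C6 at +3.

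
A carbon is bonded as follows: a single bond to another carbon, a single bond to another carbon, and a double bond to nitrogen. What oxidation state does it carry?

+2

Assign +1 per bond to O/N/halogen, −1 per bond to H or an electropositive element, and 0 per bond to carbon.
The carbon has one bond to C (0), one bond to C (0), a double bond to N (2×+1 = +2).
Oxidation state = 0 + 0 + 2 = +2.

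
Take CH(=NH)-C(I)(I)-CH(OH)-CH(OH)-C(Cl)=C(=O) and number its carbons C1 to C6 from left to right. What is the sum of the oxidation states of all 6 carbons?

+6

Tallying each carbon's bonds:
C1: 1C, 1H, 2N → 0 − 1 + 2 = +1
C2: 2C, 2I → 0 + 2 = +2
C3: 2C, 1H, 1O → 0 − 1 + 1 = 0
C4: 2C, 1H, 1O → 0 − 1 + 1 = 0
C5: 3C, 1Cl → 0 + 1 = +1
C6: 2C, 2O → 0 + 2 = +2
Sum = +1 + 2 + 0 + 0 + 1 + 2 = +6.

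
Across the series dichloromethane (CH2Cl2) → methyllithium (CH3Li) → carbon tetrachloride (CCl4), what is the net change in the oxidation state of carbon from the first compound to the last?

Carbon oxidation states along the series — dichloromethane: 0, methyllithium: -4, carbon tetrachloride: +4.
Net change = +4 − (0) = +4.

+4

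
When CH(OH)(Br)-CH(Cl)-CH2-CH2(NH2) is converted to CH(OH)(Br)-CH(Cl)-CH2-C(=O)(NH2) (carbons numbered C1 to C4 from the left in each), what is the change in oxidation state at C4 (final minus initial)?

+4

Before: C4 has 1 bond to C, 2 bonds to H, 1 bond to N → oxidation state -1.
After: C4 has 1 bond to C, 2 bonds to O, 1 bond to N → oxidation state +3.
Δ = +3 − (-1) = +4, so this is an oxidation at C4.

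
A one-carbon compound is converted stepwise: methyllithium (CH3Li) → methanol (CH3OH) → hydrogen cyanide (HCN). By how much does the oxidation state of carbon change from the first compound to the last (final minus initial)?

+6

Carbon oxidation states along the series — methyllithium: -4, methanol: -2, hydrogen cyanide: +2.
Net change = +2 − (-4) = +6.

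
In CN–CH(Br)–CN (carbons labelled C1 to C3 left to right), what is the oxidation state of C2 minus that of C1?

-3

C2: 2C, 1H, 1Br → 0 − 1 + 1 = 0
C1: 1C, 3N → 0 + 3 = +3
Difference: 0 − (+3) = -3.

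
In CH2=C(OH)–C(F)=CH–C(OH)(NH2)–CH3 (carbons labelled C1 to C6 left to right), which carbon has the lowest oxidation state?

Tallying each carbon's bonds:
C1: 2C, 2H → 0 − 2 = -2
C2: 3C, 1O → 0 + 1 = +1
C3: 3C, 1F → 0 + 1 = +1
C4: 3C, 1H → 0 − 1 = -1
C5: 2C, 1O, 1N → 0 + 1 + 1 = +2
C6: 1C, 3H → 0 − 3 = -3
The most reduced carbon is C6 at -3.

C6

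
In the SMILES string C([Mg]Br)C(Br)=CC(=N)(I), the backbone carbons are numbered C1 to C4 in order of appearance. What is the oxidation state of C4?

Each bond to a more electronegative atom (O, N, halogen) counts +1, each bond to a less electronegative atom (H, metal, B, Si) counts −1, and each C–C bond counts 0.
C4 has one bond to C (0), a double bond to N (2×+1 = +2), one bond to I (+1).
Oxidation state = 0 + 2 + 1 = +3.

+3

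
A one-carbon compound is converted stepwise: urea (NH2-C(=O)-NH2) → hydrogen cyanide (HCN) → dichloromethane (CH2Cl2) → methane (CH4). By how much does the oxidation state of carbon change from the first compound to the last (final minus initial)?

Carbon oxidation states along the series — urea: +4, hydrogen cyanide: +2, dichloromethane: 0, methane: -4.
Net change = -4 − (+4) = -8.

-8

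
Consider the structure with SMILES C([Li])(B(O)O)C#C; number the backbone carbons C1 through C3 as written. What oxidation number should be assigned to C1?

-3

Assign +1 per bond to O/N/halogen, −1 per bond to H or an electropositive element, and 0 per bond to carbon.
C1 has one bond to C (0), one bond to Li (-1), one bond to B (-1), one bond to H (-1).
Oxidation state = 0 − 1 − 1 − 1 = -3.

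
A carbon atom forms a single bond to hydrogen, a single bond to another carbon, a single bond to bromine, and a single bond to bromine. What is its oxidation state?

Bonds to more-electronegative neighbours contribute +1 each, bonds to H or metals contribute −1 each, and C–C bonds contribute 0.
The carbon has one bond to C (0), one bond to Br (+1), one bond to H (-1), one bond to Br (+1).
Oxidation state = 0 + 1 − 1 + 1 = +1.

+1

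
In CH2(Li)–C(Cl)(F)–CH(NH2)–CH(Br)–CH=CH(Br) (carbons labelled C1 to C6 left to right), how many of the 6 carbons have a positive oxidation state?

1

Bonds to more-electronegative neighbours contribute +1 each, bonds to H or metals contribute −1 each, and C–C bonds contribute 0. Tallying each carbon:
C1: 1C, 2H, 1Li → 0 − 2 − 1 = -3
C2: 2C, 1F, 1Cl → 0 + 1 + 1 = +2
C3: 2C, 1H, 1N → 0 − 1 + 1 = 0
C4: 2C, 1H, 1Br → 0 − 1 + 1 = 0
C5: 3C, 1H → 0 − 1 = -1
C6: 2C, 1H, 1Br → 0 − 1 + 1 = 0
1 carbon (C2) meets the condition.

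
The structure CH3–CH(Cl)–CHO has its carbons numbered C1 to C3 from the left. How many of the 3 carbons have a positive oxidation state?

Count +1 for every bond to an atom more electronegative than carbon and −1 for every bond to one less electronegative; C–C bonds are 0. Tallying each carbon:
C1: 1C, 3H → 0 − 3 = -3
C2: 2C, 1H, 1Cl → 0 − 1 + 1 = 0
C3: 1C, 1H, 2O → 0 − 1 + 2 = +1
1 carbon (C3) meets the condition.

1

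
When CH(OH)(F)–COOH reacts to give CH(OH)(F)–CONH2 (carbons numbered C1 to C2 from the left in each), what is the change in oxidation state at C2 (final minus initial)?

0

Before: C2 has 1 bond to C, 3 bonds to O → oxidation state +3.
After: C2 has 1 bond to C, 2 bonds to O, 1 bond to N → oxidation state +3.
Δ = +3 − (+3) = 0, so no net redox change at C2.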